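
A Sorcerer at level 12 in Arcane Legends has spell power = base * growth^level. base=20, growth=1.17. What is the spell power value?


value = base * growth^level
= 20 * 1.17^12
= 20 * 6.580067
= 131.60

131.60 spell power


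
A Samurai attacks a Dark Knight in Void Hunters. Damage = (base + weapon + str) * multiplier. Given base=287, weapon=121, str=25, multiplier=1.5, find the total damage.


Sum base + weapon + str = 287 + 121 + 25 = 433
Multiply by 1.5:
433 * 1.5 = 649.5

649.5 damage


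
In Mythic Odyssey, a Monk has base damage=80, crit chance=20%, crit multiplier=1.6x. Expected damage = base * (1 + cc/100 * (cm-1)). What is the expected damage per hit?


E[dmg] = base * (1 + crit_chance * (crit_mult - 1))
cc as decimal = 20/100 = 0.2
cm - 1 = 1.6 - 1 = 0.6
Bonus factor = 0.2 * 0.6 = 0.12
Total multiplier = 1 + 0.12 = 1.12
Expected damage = 80 * 1.12 = 89.60

89.60 damage


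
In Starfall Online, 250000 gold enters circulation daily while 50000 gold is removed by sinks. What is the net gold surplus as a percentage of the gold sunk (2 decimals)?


Net gold = 250000 - 50000 = 200000
Inflation rate = net / sunk * 100 = 200000 / 50000 * 100
= 4.0 * 100
= 400.00%

400.00%


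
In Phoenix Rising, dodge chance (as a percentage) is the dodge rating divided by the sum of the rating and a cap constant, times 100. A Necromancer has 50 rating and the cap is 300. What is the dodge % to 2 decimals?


dodge% = 50 / (50 + 300) * 100
= 50 / 350 * 100
= 0.142857 * 100
= 14.29%

14.29%


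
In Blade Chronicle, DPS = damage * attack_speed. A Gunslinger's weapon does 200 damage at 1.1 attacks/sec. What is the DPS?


DPS = damage * attack_speed
= 200 * 1.1
= 220.0

220.0 DPS


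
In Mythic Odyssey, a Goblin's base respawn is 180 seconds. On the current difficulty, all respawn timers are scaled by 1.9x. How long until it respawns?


Respawn time = base * multiplier
= 180 * 1.9
= 342.0 seconds

342.0 seconds


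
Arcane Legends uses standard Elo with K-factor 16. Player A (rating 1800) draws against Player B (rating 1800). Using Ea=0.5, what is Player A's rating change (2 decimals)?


Elo update: delta = K * (S - Ea), where S = 0.5 (draws)
S - Ea = 0.5 - 0.5 = 0.0
Rating change = 16 * 0.0
= 0.00

0.00 rating points


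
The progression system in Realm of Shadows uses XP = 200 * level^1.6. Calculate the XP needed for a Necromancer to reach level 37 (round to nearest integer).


XP = 200 * level^1.6
Substitute level = 37:
XP = 200 * 37^1.6
= 200 * 322.9407
= 64588

64588 XP


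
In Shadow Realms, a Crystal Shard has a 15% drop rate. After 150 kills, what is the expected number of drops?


Expected drops = kills * (drop_rate / 100)
= 150 * (15 / 100)
= 150 * 0.15
= 22.5

22.5 drops


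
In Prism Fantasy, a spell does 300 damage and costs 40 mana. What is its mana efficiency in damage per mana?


Efficiency = damage / mana
= 300 / 40
= 7.50

7.50 dmg/mana


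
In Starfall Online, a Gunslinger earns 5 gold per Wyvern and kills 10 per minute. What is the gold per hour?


Gold per minute = 5 * 10 = 50
Gold per hour = 50 * 60 = 3000

3000 gold/hour


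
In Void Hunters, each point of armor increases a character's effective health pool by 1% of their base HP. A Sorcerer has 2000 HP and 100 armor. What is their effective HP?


EHP = 2000 * (1 + 100/100)
= 2000 * (1 + 1.0)
= 2000 * 2.0
= 4000.0

4000.0 EHP


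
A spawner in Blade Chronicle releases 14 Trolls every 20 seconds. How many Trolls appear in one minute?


Spawns per minute = count * (60 / interval)
= 14 * (60 / 20)
= 14 * 3.0
= 42.0

42.0 per minute


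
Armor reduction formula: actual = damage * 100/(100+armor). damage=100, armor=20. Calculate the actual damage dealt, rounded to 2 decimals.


actual = 100 * 100 / (100 + 20)
= 100 * 100 / 120
= 10000 / 120
= 83.33

83.33 damage


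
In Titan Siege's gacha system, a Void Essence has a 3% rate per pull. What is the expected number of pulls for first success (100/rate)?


Expected pulls for a geometric distribution = 1/p = 100 / rate%
= 100 / 3
= 33.33

33.33 pulls


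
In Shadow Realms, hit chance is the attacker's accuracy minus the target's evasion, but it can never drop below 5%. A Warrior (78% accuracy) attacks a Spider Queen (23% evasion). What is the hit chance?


accuracy - evasion = 78 - 23 = 55
Apply floor: max(55, 5) = 55
Hit chance = 55%

55%


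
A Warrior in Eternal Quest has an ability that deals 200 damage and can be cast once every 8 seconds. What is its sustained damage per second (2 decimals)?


DPS = damage / cooldown
= 200 / 8
= 25.00

25.00 DPS


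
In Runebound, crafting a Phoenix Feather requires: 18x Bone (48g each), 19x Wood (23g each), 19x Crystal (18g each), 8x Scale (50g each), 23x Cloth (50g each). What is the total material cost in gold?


Cost breakdown:
  Bone: 18 * 48 = 864
  Wood: 19 * 23 = 437
  Crystal: 19 * 18 = 342
  Scale: 8 * 50 = 400
  Cloth: 23 * 50 = 1150
Total = 864 + 437 + 342 + 400 + 1150 = 3193

3193 gold


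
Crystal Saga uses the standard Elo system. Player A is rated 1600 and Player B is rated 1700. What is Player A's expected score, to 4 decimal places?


Elo expected score: Ea = 1/(1 + 10^((Rb-Ra)/400))
Rb - Ra = 1700 - 1600 = 100
(Rb-Ra)/400 = 100/400 = 0.25
10^0.25 = 1.778279
Ea = 1/(1 + 1.778279) = 1/2.778279 = 0.3599

0.3599


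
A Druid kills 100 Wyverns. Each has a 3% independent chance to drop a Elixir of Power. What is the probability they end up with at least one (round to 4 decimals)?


P(at least one) = 1 - P(none) = 1 - (1-p)^n
p = 3/100 = 0.03
1 - p = 0.97
(1 - p)^100 = 0.97^100 = 0.047553
P(at least one) = 1 - 0.047553 = 0.9524

0.9524


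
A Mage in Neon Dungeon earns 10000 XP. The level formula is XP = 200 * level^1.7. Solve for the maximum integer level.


XP = 200 * level^1.7, so level = (XP / 200)^(1/1.7)
= (10000 / 200)^(1/1.7)
= 50.0^0.5882
= 9.9861
Floor: level = 9

level 9


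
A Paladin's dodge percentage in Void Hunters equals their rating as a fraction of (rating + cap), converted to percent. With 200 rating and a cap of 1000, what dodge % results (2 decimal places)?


dodge% = 200 / (200 + 1000) * 100
= 200 / 1200 * 100
= 0.166667 * 100
= 16.67%

16.67%


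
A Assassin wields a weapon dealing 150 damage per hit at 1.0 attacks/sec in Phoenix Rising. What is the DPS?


DPS = damage * attack_speed
= 150 * 1.0
= 150.0

150.0 DPS


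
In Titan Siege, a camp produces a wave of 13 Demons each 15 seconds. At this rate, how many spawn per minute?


Spawns per minute = count * (60 / interval)
= 13 * (60 / 15)
= 13 * 4.0
= 52.0

52.0 per minute


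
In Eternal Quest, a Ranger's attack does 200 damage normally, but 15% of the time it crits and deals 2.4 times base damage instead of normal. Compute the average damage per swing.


E[dmg] = base * (1 + crit_chance * (crit_mult - 1))
cc as decimal = 15/100 = 0.15
cm - 1 = 2.4 - 1 = 1.4
Bonus factor = 0.15 * 1.4 = 0.21
Total multiplier = 1 + 0.21 = 1.21
Expected damage = 200 * 1.21 = 242.00

242.00 damage


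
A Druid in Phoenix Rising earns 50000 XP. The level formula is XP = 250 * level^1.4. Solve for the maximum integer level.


XP = 250 * level^1.4, so level = (XP / 250)^(1/1.4)
= (50000 / 250)^(1/1.4)
= 200.0^0.7143
= 44.0142
Floor: level = 44

level 44


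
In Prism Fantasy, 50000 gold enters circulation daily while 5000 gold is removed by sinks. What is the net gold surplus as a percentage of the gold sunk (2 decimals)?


Net gold = 50000 - 5000 = 45000
Inflation rate = net / sunk * 100 = 45000 / 5000 * 100
= 9.0 * 100
= 900.00%

900.00%


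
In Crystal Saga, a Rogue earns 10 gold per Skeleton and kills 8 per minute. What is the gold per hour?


Gold per minute = 10 * 8 = 80
Gold per hour = 80 * 60 = 4800

4800 gold/hour


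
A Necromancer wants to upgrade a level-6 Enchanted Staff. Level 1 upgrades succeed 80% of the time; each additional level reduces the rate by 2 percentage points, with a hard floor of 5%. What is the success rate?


raw_rate = 80 - 2 * (6 - 1)
= 80 - 2 * 5
= 80 - 10
= 70
Apply floor: max(70, 5) = 70%

70%


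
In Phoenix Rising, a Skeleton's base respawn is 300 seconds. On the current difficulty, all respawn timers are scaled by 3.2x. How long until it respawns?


Respawn time = base * multiplier
= 300 * 3.2
= 960.0 seconds

960.0 seconds


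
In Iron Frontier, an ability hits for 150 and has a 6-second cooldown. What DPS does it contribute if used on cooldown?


DPS = damage / cooldown
= 150 / 6
= 25.00

25.00 DPS


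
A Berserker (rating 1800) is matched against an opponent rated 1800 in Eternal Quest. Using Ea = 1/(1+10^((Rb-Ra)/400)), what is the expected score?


Elo expected score: Ea = 1/(1 + 10^((Rb-Ra)/400))
Rb - Ra = 1800 - 1800 = 0
(Rb-Ra)/400 = 0/400 = 0.0
10^0.0 = 1.0
Ea = 1/(1 + 1.0) = 1/2.0 = 0.5000

0.5000


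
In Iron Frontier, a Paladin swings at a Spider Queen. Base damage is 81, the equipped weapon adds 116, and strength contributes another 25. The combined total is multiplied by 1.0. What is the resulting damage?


Sum base + weapon + str = 81 + 116 + 25 = 222
Multiply by 1.0:
222 * 1.0 = 222.0

222.0 damage


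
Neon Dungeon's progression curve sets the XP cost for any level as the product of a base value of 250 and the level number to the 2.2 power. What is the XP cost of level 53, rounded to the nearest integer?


XP = 250 * level^2.2
Substitute level = 53:
XP = 250 * 53^2.2
= 250 * 6214.5103
= 1553628

1553628 XP


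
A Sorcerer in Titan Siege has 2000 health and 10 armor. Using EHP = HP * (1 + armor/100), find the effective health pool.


EHP = 2000 * (1 + 10/100)
= 2000 * (1 + 0.1)
= 2000 * 1.1
= 2200.0

2200.0 EHP


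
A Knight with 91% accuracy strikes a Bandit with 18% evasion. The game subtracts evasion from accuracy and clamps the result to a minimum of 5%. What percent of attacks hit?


accuracy - evasion = 91 - 18 = 73
Apply floor: max(73, 5) = 73
Hit chance = 73%

73%


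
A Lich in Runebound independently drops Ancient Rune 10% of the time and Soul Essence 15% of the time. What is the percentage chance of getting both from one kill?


For independent events, P(both) = P(A) * P(B)
= 10% * 15%
= 150 / 100 %
= 1.5%

1.5%


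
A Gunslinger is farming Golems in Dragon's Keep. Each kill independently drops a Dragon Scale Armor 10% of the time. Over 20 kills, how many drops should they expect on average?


Expected drops = kills * (drop_rate / 100)
= 20 * (10 / 100)
= 20 * 0.1
= 2.0

2.0 drops


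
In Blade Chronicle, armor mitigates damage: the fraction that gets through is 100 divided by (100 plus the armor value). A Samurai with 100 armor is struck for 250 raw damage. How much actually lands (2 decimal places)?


actual = 250 * 100 / (100 + 100)
= 250 * 100 / 200
= 25000 / 200
= 125.00

125.00 damage


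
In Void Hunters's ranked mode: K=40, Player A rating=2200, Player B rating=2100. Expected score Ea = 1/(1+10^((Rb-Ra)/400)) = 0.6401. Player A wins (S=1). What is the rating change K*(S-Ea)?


Elo update: delta = K * (S - Ea), where S = 1 (wins)
S - Ea = 1 - 0.6401 = 0.3599
Rating change = 40 * 0.3599
= 14.40

14.40 rating points


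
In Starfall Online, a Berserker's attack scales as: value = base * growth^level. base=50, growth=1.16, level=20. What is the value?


value = base * growth^level
= 50 * 1.16^20
= 50 * 19.460759
= 973.04

973.04 attack


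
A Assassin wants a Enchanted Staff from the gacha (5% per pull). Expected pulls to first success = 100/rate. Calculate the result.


Expected pulls for a geometric distribution = 1/p = 100 / rate%
= 100 / 5
= 20.0

20.0 pulls


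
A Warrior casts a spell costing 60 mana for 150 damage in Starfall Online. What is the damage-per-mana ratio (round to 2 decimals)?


Efficiency = damage / mana
= 150 / 60
= 2.50

2.50 dmg/mana


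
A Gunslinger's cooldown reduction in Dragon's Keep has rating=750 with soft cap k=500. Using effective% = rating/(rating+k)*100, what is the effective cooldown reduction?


effective% = rating / (rating + k) * 100
= 750 / (750 + 500) * 100
= 750 / 1250 * 100
= 0.6 * 100
= 60.00%

60.00%


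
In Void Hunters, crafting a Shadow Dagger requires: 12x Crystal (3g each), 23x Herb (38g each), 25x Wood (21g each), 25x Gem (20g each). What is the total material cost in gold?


Cost breakdown:
  Crystal: 12 * 3 = 36
  Herb: 23 * 38 = 874
  Wood: 25 * 21 = 525
  Gem: 25 * 20 = 500
Total = 36 + 874 + 525 + 500 = 1935

1935 gold


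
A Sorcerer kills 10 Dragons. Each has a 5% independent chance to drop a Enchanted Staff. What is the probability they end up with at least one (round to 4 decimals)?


P(at least one) = 1 - P(none) = 1 - (1-p)^n
p = 5/100 = 0.05
1 - p = 0.95
(1 - p)^10 = 0.95^10 = 0.598737
P(at least one) = 1 - 0.598737 = 0.4013

0.4013


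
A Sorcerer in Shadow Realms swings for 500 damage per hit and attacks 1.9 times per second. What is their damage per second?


DPS = damage * attack_speed
= 500 * 1.9
= 950.0

950.0 DPS


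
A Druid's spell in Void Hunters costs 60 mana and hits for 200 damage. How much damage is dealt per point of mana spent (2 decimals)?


Efficiency = damage / mana
= 200 / 60
= 3.33

3.33 dmg/mana


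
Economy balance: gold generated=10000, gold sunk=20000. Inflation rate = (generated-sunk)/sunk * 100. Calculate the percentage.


Net gold = 10000 - 20000 = -10000
Inflation rate = net / sunk * 100 = -10000 / 20000 * 100
= -0.5 * 100
= -50.00%

-50.00%


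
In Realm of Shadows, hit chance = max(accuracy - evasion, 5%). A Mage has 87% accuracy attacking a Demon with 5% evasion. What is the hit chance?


accuracy - evasion = 87 - 5 = 82
Apply floor: max(82, 5) = 82
Hit chance = 82%

82%


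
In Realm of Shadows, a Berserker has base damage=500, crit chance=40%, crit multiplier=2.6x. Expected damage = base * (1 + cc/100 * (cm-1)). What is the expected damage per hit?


E[dmg] = base * (1 + crit_chance * (crit_mult - 1))
cc as decimal = 40/100 = 0.4
cm - 1 = 2.6 - 1 = 1.6
Bonus factor = 0.4 * 1.6 = 0.64
Total multiplier = 1 + 0.64 = 1.64
Expected damage = 500 * 1.64 = 820.00

820.00 damage


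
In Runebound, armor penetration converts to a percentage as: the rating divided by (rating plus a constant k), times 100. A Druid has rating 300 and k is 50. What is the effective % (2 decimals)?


effective% = rating / (rating + k) * 100
= 300 / (300 + 50) * 100
= 300 / 350 * 100
= 0.857143 * 100
= 85.71%

85.71%


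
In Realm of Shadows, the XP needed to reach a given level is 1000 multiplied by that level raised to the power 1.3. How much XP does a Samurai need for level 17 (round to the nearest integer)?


XP = 1000 * level^1.3
Substitute level = 17:
XP = 1000 * 17^1.3
= 1000 * 39.7726
= 39773

39773 XP


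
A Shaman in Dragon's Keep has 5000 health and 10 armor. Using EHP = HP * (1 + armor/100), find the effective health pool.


EHP = 5000 * (1 + 10/100)
= 5000 * (1 + 0.1)
= 5000 * 1.1
= 5500.0

5500.0 EHP


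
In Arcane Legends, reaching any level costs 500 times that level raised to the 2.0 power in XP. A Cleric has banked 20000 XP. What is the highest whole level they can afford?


XP = 500 * level^2.0, so level = (XP / 500)^(1/2.0)
= (20000 / 500)^(1/2.0)
= 40.0^0.5
= 6.3246
Floor: level = 6

level 6


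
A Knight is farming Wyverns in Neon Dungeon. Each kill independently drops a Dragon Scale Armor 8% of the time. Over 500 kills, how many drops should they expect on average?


Expected drops = kills * (drop_rate / 100)
= 500 * (8 / 100)
= 500 * 0.08
= 40.0

40.0 drops


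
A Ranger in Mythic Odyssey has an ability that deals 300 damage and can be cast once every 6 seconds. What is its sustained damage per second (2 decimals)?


DPS = damage / cooldown
= 300 / 6
= 50.00

50.00 DPS


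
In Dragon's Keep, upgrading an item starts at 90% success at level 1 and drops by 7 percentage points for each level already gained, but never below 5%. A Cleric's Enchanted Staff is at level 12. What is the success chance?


raw_rate = 90 - 7 * (12 - 1)
= 90 - 7 * 11
= 90 - 77
= 13
Apply floor: max(13, 5) = 13%

13%


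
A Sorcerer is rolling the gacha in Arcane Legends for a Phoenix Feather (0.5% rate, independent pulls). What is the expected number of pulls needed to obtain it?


Expected pulls for a geometric distribution = 1/p = 100 / rate%
= 100 / 0.5
= 200.0

200.0 pulls


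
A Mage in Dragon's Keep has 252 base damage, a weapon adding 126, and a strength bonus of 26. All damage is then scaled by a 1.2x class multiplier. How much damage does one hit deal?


Sum base + weapon + str = 252 + 126 + 26 = 404
Multiply by 1.2:
404 * 1.2 = 484.8

484.8 damage


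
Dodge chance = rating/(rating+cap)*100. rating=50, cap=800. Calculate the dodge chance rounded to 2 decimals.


dodge% = 50 / (50 + 800) * 100
= 50 / 850 * 100
= 0.058824 * 100
= 5.88%

5.88%


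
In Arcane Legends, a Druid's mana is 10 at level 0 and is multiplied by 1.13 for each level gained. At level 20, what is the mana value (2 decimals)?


value = base * growth^level
= 10 * 1.13^20
= 10 * 11.523088
= 115.23

115.23 mana


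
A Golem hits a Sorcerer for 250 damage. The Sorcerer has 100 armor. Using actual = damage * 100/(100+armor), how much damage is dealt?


actual = 250 * 100 / (100 + 100)
= 250 * 100 / 200
= 25000 / 200
= 125.00

125.00 damage


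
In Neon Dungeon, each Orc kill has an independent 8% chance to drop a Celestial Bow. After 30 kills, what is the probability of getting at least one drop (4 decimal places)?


P(at least one) = 1 - P(none) = 1 - (1-p)^n
p = 8/100 = 0.08
1 - p = 0.92
(1 - p)^30 = 0.92^30 = 0.081966
P(at least one) = 1 - 0.081966 = 0.9180

0.9180


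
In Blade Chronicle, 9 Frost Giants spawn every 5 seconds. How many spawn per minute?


Spawns per minute = count * (60 / interval)
= 9 * (60 / 5)
= 9 * 12.0
= 108.0

108.0 per minute


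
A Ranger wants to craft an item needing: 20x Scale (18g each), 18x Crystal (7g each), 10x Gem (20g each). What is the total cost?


Cost breakdown:
  Scale: 20 * 18 = 360
  Crystal: 18 * 7 = 126
  Gem: 10 * 20 = 200
Total = 360 + 126 + 200 = 686

686 gold


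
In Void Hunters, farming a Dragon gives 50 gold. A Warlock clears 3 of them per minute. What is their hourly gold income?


Gold per minute = 50 * 3 = 150
Gold per hour = 150 * 60 = 9000

9000 gold/hour


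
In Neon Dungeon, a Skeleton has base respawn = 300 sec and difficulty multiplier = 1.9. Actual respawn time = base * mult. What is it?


Respawn time = base * multiplier
= 300 * 1.9
= 570.0 seconds

570.0 seconds


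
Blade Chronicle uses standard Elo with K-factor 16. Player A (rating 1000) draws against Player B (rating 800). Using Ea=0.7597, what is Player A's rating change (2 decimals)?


Elo update: delta = K * (S - Ea), where S = 0.5 (draws)
S - Ea = 0.5 - 0.7597 = -0.2597
Rating change = 16 * -0.2597
= -4.16

-4.16 rating points


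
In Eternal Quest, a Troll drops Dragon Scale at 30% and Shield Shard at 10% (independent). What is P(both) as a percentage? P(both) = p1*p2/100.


For independent events, P(both) = P(A) * P(B)
= 30% * 10%
= 300 / 100 %
= 3.0%

3.0%


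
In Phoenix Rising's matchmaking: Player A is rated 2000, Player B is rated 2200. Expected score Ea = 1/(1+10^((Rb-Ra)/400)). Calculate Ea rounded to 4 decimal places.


Elo expected score: Ea = 1/(1 + 10^((Rb-Ra)/400))
Rb - Ra = 2200 - 2000 = 200
(Rb-Ra)/400 = 200/400 = 0.5
10^0.5 = 3.162278
Ea = 1/(1 + 3.162278) = 1/4.162278 = 0.2403

0.2403


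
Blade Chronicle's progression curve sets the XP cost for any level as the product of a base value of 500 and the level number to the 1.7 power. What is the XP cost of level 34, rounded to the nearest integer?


XP = 500 * level^1.7
Substitute level = 34:
XP = 500 * 34^1.7
= 500 * 401.3416
= 200671

200671 XP


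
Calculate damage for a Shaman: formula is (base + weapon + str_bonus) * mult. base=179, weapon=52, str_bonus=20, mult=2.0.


Sum base + weapon + str = 179 + 52 + 20 = 251
Multiply by 2.0:
251 * 2.0 = 502.0

502.0 damage


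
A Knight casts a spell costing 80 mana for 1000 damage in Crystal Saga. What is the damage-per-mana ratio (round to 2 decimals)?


Efficiency = damage / mana
= 1000 / 80
= 12.50

12.50 dmg/mana


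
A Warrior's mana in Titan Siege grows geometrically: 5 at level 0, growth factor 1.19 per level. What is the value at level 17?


value = base * growth^level
= 5 * 1.19^17
= 5 * 19.244133
= 96.22

96.22 mana


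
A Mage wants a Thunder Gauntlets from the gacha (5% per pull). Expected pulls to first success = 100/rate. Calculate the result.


Expected pulls for a geometric distribution = 1/p = 100 / rate%
= 100 / 5
= 20.0

20.0 pulls


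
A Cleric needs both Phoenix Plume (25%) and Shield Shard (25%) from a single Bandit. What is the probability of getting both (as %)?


For independent events, P(both) = P(A) * P(B)
= 25% * 25%
= 625 / 100 %
= 6.25%

6.25%


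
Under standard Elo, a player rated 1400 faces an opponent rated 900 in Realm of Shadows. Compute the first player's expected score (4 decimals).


Elo expected score: Ea = 1/(1 + 10^((Rb-Ra)/400))
Rb - Ra = 900 - 1400 = -500
(Rb-Ra)/400 = -500/400 = -1.25
10^-1.25 = 0.056234
Ea = 1/(1 + 0.056234) = 1/1.056234 = 0.9468

0.9468


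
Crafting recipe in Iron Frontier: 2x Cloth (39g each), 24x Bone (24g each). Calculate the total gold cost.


Cost breakdown:
  Cloth: 2 * 39 = 78
  Bone: 24 * 24 = 576
Total = 78 + 576 = 654

654 gold


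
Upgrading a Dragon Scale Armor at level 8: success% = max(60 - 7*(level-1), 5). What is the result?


raw_rate = 60 - 7 * (8 - 1)
= 60 - 7 * 7
= 60 - 49
= 11
Apply floor: max(11, 5) = 11%

11%


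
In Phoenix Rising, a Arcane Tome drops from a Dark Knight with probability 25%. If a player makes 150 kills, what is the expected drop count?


Expected drops = kills * (drop_rate / 100)
= 150 * (25 / 100)
= 150 * 0.25
= 37.5

37.5 drops


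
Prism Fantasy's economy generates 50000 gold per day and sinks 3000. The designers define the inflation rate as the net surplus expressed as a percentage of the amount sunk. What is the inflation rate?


Net gold = 50000 - 3000 = 47000
Inflation rate = net / sunk * 100 = 47000 / 3000 * 100
= 15.666667 * 100
= 1566.67%

1566.67%


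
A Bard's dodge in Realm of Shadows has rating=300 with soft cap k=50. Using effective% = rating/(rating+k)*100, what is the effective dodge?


effective% = rating / (rating + k) * 100
= 300 / (300 + 50) * 100
= 300 / 350 * 100
= 0.857143 * 100
= 85.71%

85.71%


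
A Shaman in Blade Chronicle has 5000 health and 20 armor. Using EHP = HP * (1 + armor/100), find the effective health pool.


EHP = 5000 * (1 + 20/100)
= 5000 * (1 + 0.2)
= 5000 * 1.2
= 6000.0

6000.0 EHP


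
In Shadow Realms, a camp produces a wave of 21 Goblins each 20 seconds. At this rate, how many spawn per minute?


Spawns per minute = count * (60 / interval)
= 21 * (60 / 20)
= 21 * 3.0
= 63.0

63.0 per minute


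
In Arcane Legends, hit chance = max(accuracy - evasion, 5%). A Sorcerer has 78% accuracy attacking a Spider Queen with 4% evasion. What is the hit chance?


accuracy - evasion = 78 - 4 = 74
Apply floor: max(74, 5) = 74
Hit chance = 74%

74%


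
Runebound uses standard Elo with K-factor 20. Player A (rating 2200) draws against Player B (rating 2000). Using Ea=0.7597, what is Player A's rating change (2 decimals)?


Elo update: delta = K * (S - Ea), where S = 0.5 (draws)
S - Ea = 0.5 - 0.7597 = -0.2597
Rating change = 20 * -0.2597
= -5.19

-5.19 rating points


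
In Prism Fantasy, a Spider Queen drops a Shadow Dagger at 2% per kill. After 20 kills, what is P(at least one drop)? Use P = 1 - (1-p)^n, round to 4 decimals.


P(at least one) = 1 - P(none) = 1 - (1-p)^n
p = 2/100 = 0.02
1 - p = 0.98
(1 - p)^20 = 0.98^20 = 0.667608
P(at least one) = 1 - 0.667608 = 0.3324

0.3324


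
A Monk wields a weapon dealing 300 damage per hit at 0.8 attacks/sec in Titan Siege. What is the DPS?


DPS = damage * attack_speed
= 300 * 0.8
= 240.0

240.0 DPS


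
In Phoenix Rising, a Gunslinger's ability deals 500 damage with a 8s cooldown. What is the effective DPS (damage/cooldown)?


DPS = damage / cooldown
= 500 / 8
= 62.50

62.50 DPS


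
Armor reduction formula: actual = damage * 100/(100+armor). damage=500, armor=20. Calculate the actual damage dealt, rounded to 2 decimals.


actual = 500 * 100 / (100 + 20)
= 500 * 100 / 120
= 50000 / 120
= 416.67

416.67 damage


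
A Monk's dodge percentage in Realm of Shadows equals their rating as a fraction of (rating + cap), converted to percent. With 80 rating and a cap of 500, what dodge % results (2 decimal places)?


dodge% = 80 / (80 + 500) * 100
= 80 / 580 * 100
= 0.137931 * 100
= 13.79%

13.79%


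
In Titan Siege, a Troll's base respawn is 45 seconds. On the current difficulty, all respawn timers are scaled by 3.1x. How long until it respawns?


Respawn time = base * multiplier
= 45 * 3.1
= 139.5 seconds

139.5 seconds


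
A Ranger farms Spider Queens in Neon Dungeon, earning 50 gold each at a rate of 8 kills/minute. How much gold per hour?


Gold per minute = 50 * 8 = 400
Gold per hour = 400 * 60 = 24000

24000 gold/hour


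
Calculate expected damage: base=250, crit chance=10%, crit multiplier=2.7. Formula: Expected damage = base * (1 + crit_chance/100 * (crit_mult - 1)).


E[dmg] = base * (1 + crit_chance * (crit_mult - 1))
cc as decimal = 10/100 = 0.1
cm - 1 = 2.7 - 1 = 1.7
Bonus factor = 0.1 * 1.7 = 0.17
Total multiplier = 1 + 0.17 = 1.17
Expected damage = 250 * 1.17 = 292.50

292.50 damage


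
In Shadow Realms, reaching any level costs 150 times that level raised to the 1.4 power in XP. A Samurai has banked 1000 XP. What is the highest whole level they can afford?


XP = 150 * level^1.4, so level = (XP / 150)^(1/1.4)
= (1000 / 150)^(1/1.4)
= 6.6667^0.7143
= 3.8771
Floor: level = 3

level 3


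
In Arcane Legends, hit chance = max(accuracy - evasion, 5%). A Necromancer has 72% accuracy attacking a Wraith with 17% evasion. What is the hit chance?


accuracy - evasion = 72 - 17 = 55
Apply floor: max(55, 5) = 55
Hit chance = 55%

55%


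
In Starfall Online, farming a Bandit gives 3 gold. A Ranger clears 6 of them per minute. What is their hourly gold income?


Gold per minute = 3 * 6 = 18
Gold per hour = 18 * 60 = 1080

1080 gold/hour


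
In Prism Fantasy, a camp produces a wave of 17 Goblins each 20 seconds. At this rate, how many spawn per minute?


Spawns per minute = count * (60 / interval)
= 17 * (60 / 20)
= 17 * 3.0
= 51.0

51.0 per minute


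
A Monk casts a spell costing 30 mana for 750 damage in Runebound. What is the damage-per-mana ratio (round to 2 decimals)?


Efficiency = damage / mana
= 750 / 30
= 25.00

25.00 dmg/mana


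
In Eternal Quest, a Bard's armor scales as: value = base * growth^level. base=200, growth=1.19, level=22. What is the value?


value = base * growth^level
= 200 * 1.19^22
= 200 * 45.923307
= 9184.66

9184.66 armor


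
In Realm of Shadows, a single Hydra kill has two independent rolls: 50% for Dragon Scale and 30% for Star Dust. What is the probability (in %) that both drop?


For independent events, P(both) = P(A) * P(B)
= 50% * 30%
= 1500 / 100 %
= 15.0%

15.0%


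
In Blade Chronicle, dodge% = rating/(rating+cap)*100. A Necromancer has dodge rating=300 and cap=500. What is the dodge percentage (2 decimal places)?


dodge% = 300 / (300 + 500) * 100
= 300 / 800 * 100
= 0.375 * 100
= 37.50%

37.50%


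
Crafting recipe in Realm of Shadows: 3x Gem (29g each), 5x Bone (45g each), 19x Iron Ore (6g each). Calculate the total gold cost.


Cost breakdown:
  Gem: 3 * 29 = 87
  Bone: 5 * 45 = 225
  Iron Ore: 19 * 6 = 114
Total = 87 + 225 + 114 = 426

426 gold


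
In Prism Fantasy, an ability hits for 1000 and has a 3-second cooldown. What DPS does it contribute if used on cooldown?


DPS = damage / cooldown
= 1000 / 3
= 333.33

333.33 DPS


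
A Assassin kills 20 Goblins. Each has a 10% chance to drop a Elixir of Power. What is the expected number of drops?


Expected drops = kills * (drop_rate / 100)
= 20 * (10 / 100)
= 20 * 0.1
= 2.0

2.0 drops


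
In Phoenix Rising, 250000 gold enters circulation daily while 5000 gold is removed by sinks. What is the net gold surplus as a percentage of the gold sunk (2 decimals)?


Net gold = 250000 - 5000 = 245000
Inflation rate = net / sunk * 100 = 245000 / 5000 * 100
= 49.0 * 100
= 4900.00%

4900.00%


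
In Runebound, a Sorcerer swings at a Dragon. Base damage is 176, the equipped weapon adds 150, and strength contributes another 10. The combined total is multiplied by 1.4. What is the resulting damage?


Sum base + weapon + str = 176 + 150 + 10 = 336
Multiply by 1.4:
336 * 1.4 = 470.4

470.4 damage


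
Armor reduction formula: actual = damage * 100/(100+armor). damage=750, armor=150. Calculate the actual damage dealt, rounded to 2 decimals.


actual = 750 * 100 / (100 + 150)
= 750 * 100 / 250
= 75000 / 250
= 300.00

300.00 damage


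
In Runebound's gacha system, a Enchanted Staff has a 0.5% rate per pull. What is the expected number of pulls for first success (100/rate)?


Expected pulls for a geometric distribution = 1/p = 100 / rate%
= 100 / 0.5
= 200.0

200.0 pulls


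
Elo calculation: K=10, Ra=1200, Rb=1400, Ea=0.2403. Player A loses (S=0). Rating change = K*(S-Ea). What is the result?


Elo update: delta = K * (S - Ea), where S = 0 (loses)
S - Ea = 0 - 0.2403 = -0.2403
Rating change = 10 * -0.2403
= -2.40

-2.40 rating points


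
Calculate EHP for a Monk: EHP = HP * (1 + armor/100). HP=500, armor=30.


EHP = 500 * (1 + 30/100)
= 500 * (1 + 0.3)
= 500 * 1.3
= 650.0

650.0 EHP


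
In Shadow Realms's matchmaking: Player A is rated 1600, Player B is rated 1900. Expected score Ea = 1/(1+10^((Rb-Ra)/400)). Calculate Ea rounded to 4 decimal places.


Elo expected score: Ea = 1/(1 + 10^((Rb-Ra)/400))
Rb - Ra = 1900 - 1600 = 300
(Rb-Ra)/400 = 300/400 = 0.75
10^0.75 = 5.623413
Ea = 1/(1 + 5.623413) = 1/6.623413 = 0.1510

0.1510


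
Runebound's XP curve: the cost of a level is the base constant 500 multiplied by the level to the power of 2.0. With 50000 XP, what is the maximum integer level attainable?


XP = 500 * level^2.0, so level = (XP / 500)^(1/2.0)
= (50000 / 500)^(1/2.0)
= 100.0^0.5
= 10.0
Floor: level = 10

level 10


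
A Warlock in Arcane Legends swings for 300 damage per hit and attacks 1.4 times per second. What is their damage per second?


DPS = damage * attack_speed
= 300 * 1.4
= 420.0

420.0 DPS


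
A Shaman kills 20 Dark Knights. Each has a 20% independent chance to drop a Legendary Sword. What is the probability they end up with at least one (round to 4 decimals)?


P(at least one) = 1 - P(none) = 1 - (1-p)^n
p = 20/100 = 0.2
1 - p = 0.8
(1 - p)^20 = 0.8^20 = 0.011529
P(at least one) = 1 - 0.011529 = 0.9885

0.9885


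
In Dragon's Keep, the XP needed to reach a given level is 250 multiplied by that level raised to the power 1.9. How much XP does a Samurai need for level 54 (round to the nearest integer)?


XP = 250 * level^1.9
Substitute level = 54:
XP = 250 * 54^1.9
= 250 * 1956.8077
= 489202

489202 XP


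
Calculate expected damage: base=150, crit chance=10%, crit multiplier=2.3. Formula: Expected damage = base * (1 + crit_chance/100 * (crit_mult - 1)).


E[dmg] = base * (1 + crit_chance * (crit_mult - 1))
cc as decimal = 10/100 = 0.1
cm - 1 = 2.3 - 1 = 1.3
Bonus factor = 0.1 * 1.3 = 0.13
Total multiplier = 1 + 0.13 = 1.13
Expected damage = 150 * 1.13 = 169.50

169.50 damage


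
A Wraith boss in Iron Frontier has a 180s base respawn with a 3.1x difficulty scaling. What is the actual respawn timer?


Respawn time = base * multiplier
= 180 * 3.1
= 558.0 seconds

558.0 seconds


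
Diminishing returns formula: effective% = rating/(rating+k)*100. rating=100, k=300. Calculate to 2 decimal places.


effective% = rating / (rating + k) * 100
= 100 / (100 + 300) * 100
= 100 / 400 * 100
= 0.25 * 100
= 25.00%

25.00%


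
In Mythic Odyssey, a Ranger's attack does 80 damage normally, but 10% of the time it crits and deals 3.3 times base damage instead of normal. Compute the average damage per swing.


E[dmg] = base * (1 + crit_chance * (crit_mult - 1))
cc as decimal = 10/100 = 0.1
cm - 1 = 3.3 - 1 = 2.3
Bonus factor = 0.1 * 2.3 = 0.23
Total multiplier = 1 + 0.23 = 1.23
Expected damage = 80 * 1.23 = 98.40

98.40 damage


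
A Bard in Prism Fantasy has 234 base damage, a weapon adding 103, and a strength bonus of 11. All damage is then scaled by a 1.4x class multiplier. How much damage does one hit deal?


Sum base + weapon + str = 234 + 103 + 11 = 348
Multiply by 1.4:
348 * 1.4 = 487.2

487.2 damage


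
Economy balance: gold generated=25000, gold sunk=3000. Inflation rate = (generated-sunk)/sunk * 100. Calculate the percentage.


Net gold = 25000 - 3000 = 22000
Inflation rate = net / sunk * 100 = 22000 / 3000 * 100
= 7.333333 * 100
= 733.33%

733.33%


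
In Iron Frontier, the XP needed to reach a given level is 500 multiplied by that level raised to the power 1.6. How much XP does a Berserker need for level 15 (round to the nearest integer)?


XP = 500 * level^1.6
Substitute level = 15:
XP = 500 * 15^1.6
= 500 * 76.1633
= 38082

38082 XP


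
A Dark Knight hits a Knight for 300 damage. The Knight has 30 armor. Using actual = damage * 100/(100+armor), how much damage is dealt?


actual = 300 * 100 / (100 + 30)
= 300 * 100 / 130
= 30000 / 130
= 230.77

230.77 damage


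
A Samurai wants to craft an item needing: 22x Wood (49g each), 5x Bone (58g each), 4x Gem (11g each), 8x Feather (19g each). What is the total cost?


Cost breakdown:
  Wood: 22 * 49 = 1078
  Bone: 5 * 58 = 290
  Gem: 4 * 11 = 44
  Feather: 8 * 19 = 152
Total = 1078 + 290 + 44 + 152 = 1564

1564 gold


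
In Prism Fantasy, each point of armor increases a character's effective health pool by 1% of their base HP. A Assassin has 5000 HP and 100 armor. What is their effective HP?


EHP = 5000 * (1 + 100/100)
= 5000 * (1 + 1.0)
= 5000 * 2.0
= 10000.0

10000.0 EHP


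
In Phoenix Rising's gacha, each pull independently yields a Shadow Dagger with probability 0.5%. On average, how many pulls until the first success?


Expected pulls for a geometric distribution = 1/p = 100 / rate%
= 100 / 0.5
= 200.0

200.0 pulls


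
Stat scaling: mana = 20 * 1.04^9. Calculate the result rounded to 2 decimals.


value = base * growth^level
= 20 * 1.04^9
= 20 * 1.423312
= 28.47

28.47 mana


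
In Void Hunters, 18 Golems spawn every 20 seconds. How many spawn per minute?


Spawns per minute = count * (60 / interval)
= 18 * (60 / 20)
= 18 * 3.0
= 54.0

54.0 per minute


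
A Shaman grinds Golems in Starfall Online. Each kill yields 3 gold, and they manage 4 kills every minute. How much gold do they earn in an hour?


Gold per minute = 3 * 4 = 12
Gold per hour = 12 * 60 = 720

720 gold/hour


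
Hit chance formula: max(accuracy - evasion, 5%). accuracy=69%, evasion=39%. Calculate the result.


accuracy - evasion = 69 - 39 = 30
Apply floor: max(30, 5) = 30
Hit chance = 30%

30%


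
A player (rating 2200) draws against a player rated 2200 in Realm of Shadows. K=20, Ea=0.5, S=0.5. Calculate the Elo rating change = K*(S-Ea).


Elo update: delta = K * (S - Ea), where S = 0.5 (draws)
S - Ea = 0.5 - 0.5 = 0.0
Rating change = 20 * 0.0
= 0.00

0.00 rating points


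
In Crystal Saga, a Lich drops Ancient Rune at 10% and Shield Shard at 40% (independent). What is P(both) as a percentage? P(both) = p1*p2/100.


For independent events, P(both) = P(A) * P(B)
= 10% * 40%
= 400 / 100 %
= 4.0%

4.0%


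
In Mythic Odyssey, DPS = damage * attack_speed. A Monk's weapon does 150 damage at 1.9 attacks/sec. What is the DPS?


DPS = damage * attack_speed
= 150 * 1.9
= 285.0

285.0 DPS


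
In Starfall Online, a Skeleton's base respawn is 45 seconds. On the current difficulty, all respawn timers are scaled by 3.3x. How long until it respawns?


Respawn time = base * multiplier
= 45 * 3.3
= 148.5 seconds

148.5 seconds


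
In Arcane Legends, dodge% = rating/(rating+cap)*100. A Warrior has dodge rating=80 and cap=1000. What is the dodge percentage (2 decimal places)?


dodge% = 80 / (80 + 1000) * 100
= 80 / 1080 * 100
= 0.074074 * 100
= 7.41%

7.41%


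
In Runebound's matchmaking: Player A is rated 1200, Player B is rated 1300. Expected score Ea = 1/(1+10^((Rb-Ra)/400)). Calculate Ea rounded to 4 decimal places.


Elo expected score: Ea = 1/(1 + 10^((Rb-Ra)/400))
Rb - Ra = 1300 - 1200 = 100
(Rb-Ra)/400 = 100/400 = 0.25
10^0.25 = 1.778279
Ea = 1/(1 + 1.778279) = 1/2.778279 = 0.3599

0.3599


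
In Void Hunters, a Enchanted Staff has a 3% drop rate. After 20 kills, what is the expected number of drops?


Expected drops = kills * (drop_rate / 100)
= 20 * (3 / 100)
= 20 * 0.03
= 0.6

0.6 drops


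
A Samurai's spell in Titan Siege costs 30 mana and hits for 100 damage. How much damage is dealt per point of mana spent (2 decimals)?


Efficiency = damage / mana
= 100 / 30
= 3.33

3.33 dmg/mana


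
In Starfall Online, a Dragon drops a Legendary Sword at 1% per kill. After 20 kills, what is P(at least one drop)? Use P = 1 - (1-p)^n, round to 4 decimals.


P(at least one) = 1 - P(none) = 1 - (1-p)^n
p = 1/100 = 0.01
1 - p = 0.99
(1 - p)^20 = 0.99^20 = 0.817907
P(at least one) = 1 - 0.817907 = 0.1821

0.1821


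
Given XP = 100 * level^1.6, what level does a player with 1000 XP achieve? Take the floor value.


XP = 100 * level^1.6, so level = (XP / 100)^(1/1.6)
= (1000 / 100)^(1/1.6)
= 10.0^0.625
= 4.217
Floor: level = 4

level 4


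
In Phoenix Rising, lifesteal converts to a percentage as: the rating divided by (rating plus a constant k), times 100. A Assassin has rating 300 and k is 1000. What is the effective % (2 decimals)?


effective% = rating / (rating + k) * 100
= 300 / (300 + 1000) * 100
= 300 / 1300 * 100
= 0.230769 * 100
= 23.08%

23.08%


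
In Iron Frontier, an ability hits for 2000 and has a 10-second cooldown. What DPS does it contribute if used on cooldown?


DPS = damage / cooldown
= 2000 / 10
= 200.00

200.00 DPS


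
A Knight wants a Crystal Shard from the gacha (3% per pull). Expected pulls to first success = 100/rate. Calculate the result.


Expected pulls for a geometric distribution = 1/p = 100 / rate%
= 100 / 3
= 33.33

33.33 pulls


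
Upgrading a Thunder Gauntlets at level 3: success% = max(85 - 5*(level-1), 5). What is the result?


raw_rate = 85 - 5 * (3 - 1)
= 85 - 5 * 2
= 85 - 10
= 75
Apply floor: max(75, 5) = 75%

75%


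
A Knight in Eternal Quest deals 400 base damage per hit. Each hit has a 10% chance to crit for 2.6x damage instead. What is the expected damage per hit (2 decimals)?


E[dmg] = base * (1 + crit_chance * (crit_mult - 1))
cc as decimal = 10/100 = 0.1
cm - 1 = 2.6 - 1 = 1.6
Bonus factor = 0.1 * 1.6 = 0.16
Total multiplier = 1 + 0.16 = 1.16
Expected damage = 400 * 1.16 = 464.00

464.00 damage


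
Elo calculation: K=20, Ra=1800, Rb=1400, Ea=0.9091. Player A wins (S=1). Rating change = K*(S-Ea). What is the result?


Elo update: delta = K * (S - Ea), where S = 1 (wins)
S - Ea = 1 - 0.9091 = 0.0909
Rating change = 20 * 0.0909
= 1.82

1.82 rating points


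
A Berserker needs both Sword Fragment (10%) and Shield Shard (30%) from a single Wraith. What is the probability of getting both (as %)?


For independent events, P(both) = P(A) * P(B)
= 10% * 30%
= 300 / 100 %
= 3.0%

3.0%


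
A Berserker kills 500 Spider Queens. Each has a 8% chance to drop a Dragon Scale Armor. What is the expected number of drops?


Expected drops = kills * (drop_rate / 100)
= 500 * (8 / 100)
= 500 * 0.08
= 40.0

40.0 drops
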